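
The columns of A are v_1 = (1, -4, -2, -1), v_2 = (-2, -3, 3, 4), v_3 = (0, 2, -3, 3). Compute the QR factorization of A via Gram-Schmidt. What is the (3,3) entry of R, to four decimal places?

r_{33} = 4.5417

e_1 = v_1/‖v_1‖ = (1, -4, -2, -1)/4.6904 = (0.2132, -0.8528, -0.4264, -0.2132).
r_{12} = e_1·v_2 = 0.0000.
u_2 = v_2 + 0.0000·e_1 = (-2.0000, -3.0000, 3.0000, 4.0000).
‖u_2‖ = 6.1644, so e_2 = (-0.3244, -0.4867, 0.4867, 0.6489).
r_{13} = e_1·v_3 = -1.0660; r_{23} = e_2·v_3 = -0.4867.
u_3 = v_3 + 1.0660·e_1 + 0.4867·e_2 = (0.0694, 0.8541, -3.2177, 3.0885).
r_{33} = ‖u_3‖ = 4.5417.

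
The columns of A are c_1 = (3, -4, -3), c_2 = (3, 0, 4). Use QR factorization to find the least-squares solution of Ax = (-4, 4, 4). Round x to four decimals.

e_1 = c_1/‖c_1‖ = (3, -4, -3)/5.8310 = (0.5145, -0.6860, -0.5145).
r_{12} = e_1·c_2 = -0.5145.
u_2 = c_2 + 0.5145·e_1 = (3.2647, -0.3529, 3.7353).
‖u_2‖ = 4.9735, so e_2 = (0.6564, -0.0710, 0.7510).
Qᵀb = (-6.8599, 0.0946).
Back-substitute: x_2 = 0.0946/4.9735 = 0.0190.
x_1 = (-6.8599 + 0.5145·0.0190)/5.8310 = -1.1748.

x = (-1.1748, 0.0190)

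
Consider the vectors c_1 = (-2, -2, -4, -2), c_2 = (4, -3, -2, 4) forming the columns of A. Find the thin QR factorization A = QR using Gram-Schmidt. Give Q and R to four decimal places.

Q = [[-0.3780, 0.5759], [-0.3780, -0.4693], [-0.7559, -0.3413], [-0.3780, 0.5759]], R = [[5.2915, -0.3780], [0.0000, 6.6975]]

c_1 = (-2, -2, -4, -2); ‖c_1‖ = 5.2915, so q_1 = (-0.3780, -0.3780, -0.7559, -0.3780).
q_1·c_2 = (-0.3780)·4 + (-0.3780)·(-3) + (-0.7559)·(-2) + (-0.3780)·4 = -0.3780.
u_2 = c_2 + 0.3780·q_1 = (3.8571, -3.1429, -2.2857, 3.8571).
‖u_2‖ = 6.6975, so q_2 = (0.5759, -0.4693, -0.3413, 0.5759).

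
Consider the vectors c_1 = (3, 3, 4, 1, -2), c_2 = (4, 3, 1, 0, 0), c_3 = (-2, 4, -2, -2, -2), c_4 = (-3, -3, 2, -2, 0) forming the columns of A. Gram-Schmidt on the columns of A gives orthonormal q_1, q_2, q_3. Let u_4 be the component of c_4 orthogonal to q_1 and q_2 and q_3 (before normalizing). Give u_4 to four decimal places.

u_4 = (-0.0078, -0.4090, 1.2584, -2.6401, 0.5714)

c_1 = (3, 3, 4, 1, -2); ‖c_1‖ = 6.2450, so q_1 = (0.4804, 0.4804, 0.6405, 0.1601, -0.3203).
q_1·c_2 = 0.4804·4 + 0.4804·3 + 0.6405·1 + 0.1601·0 + (-0.3203)·0 = 4.0032.
u_2 = c_2 − 4.0032·q_1 = (2.0769, 1.0769, -1.5641, -0.6410, 1.2821).
‖u_2‖ = 3.1582, so q_2 = (0.6576, 0.3410, -0.4952, -0.2030, 0.4059).
q_1·c_3 = 0.4804·(-2) + 0.4804·4 + 0.6405·(-2) + 0.1601·(-2) + (-0.3203)·(-2) = 0.0000; q_2·c_3 = 0.6576·(-2) + 0.3410·4 + (-0.4952)·(-2) + (-0.2030)·(-2) + 0.4059·(-2) = 0.6333.
u_3 = c_3 + 0.0000·q_1 − 0.6333·q_2 = (-2.4165, 3.7841, -1.6864, -1.8715, -2.2571).
‖u_3‖ = 5.6213, so q_3 = (-0.4299, 0.6732, -0.3000, -0.3329, -0.4015).
q_1·c_4 = 0.4804·(-3) + 0.4804·(-3) + 0.6405·2 + 0.1601·(-2) + (-0.3203)·0 = -1.9215; q_2·c_4 = 0.6576·(-3) + 0.3410·(-3) + (-0.4952)·2 + (-0.2030)·(-2) + 0.4059·0 = -3.5804; q_3·c_4 = (-0.4299)·(-3) + 0.6732·(-3) + (-0.3000)·2 + (-0.3329)·(-2) + (-0.4015)·0 = -0.6640.
u_4 = c_4 + 1.9215·q_1 + 3.5804·q_2 + 0.6640·q_3 = (-0.0078, -0.4090, 1.2584, -2.6401, 0.5714).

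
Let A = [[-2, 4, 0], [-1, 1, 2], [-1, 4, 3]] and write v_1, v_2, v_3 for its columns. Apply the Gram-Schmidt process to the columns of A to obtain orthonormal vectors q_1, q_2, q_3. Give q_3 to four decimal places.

q_3 = (-0.5571, 0.7428, 0.3714)

v_1 = (-2, -1, -1); ‖v_1‖ = 2.4495, so q_1 = (-0.8165, -0.4082, -0.4082).
q_1·v_2 = (-0.8165)·4 + (-0.4082)·1 + (-0.4082)·4 = -5.3072.
u_2 = v_2 + 5.3072·q_1 = (-0.3333, -1.1667, 1.8333).
‖u_2‖ = 2.1985, so q_2 = (-0.1516, -0.5307, 0.8339).
q_1·v_3 = (-0.8165)·0 + (-0.4082)·2 + (-0.4082)·3 = -2.0412; q_2·v_3 = (-0.1516)·0 + (-0.5307)·2 + 0.8339·3 = 1.4404.
u_3 = v_3 + 2.0412·q_1 − 1.4404·q_2 = (-1.4483, 1.9310, 0.9655).
‖u_3‖ = 2.5997, so q_3 = (-0.5571, 0.7428, 0.3714).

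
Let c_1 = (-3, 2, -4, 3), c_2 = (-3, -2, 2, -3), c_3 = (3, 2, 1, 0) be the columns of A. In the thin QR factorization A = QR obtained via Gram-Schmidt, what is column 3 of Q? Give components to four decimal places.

c_1 = (-3, 2, -4, 3); ‖c_1‖ = 6.1644, so e_1 = (-0.4867, 0.3244, -0.6489, 0.4867).
e_1·c_2 = (-0.4867)·(-3) + 0.3244·(-2) + (-0.6489)·2 + 0.4867·(-3) = -1.9467.
u_2 = c_2 + 1.9467·e_1 = (-3.9474, -1.3684, 0.7368, -2.0526).
‖u_2‖ = 4.7128, so e_2 = (-0.8376, -0.2904, 0.1563, -0.4355).
e_1·c_3 = (-0.4867)·3 + 0.3244·2 + (-0.6489)·1 + 0.4867·0 = -1.4600; e_2·c_3 = (-0.8376)·3 + (-0.2904)·2 + 0.1563·1 + (-0.4355)·0 = -2.9371.
u_3 = c_3 + 1.4600·e_1 + 2.9371·e_2 = (-0.1706, 1.6209, 0.5118, -0.5687).
‖u_3‖ = 1.8005, so e_3 = (-0.0948, 0.9002, 0.2843, -0.3159).

e_3 = (-0.0948, 0.9002, 0.2843, -0.3159)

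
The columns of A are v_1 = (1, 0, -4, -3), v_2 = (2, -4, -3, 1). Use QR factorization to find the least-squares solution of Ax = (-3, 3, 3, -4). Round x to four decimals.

v_1 = (1, 0, -4, -3); ‖v_1‖ = 5.0990, so e_1 = (0.1961, 0.0000, -0.7845, -0.5883).
e_1·v_2 = 0.1961·2 + 0.0000·(-4) + (-0.7845)·(-3) + (-0.5883)·1 = 2.1573.
u_2 = v_2 − 2.1573·e_1 = (1.5769, -4.0000, -1.3077, 2.2692).
‖u_2‖ = 5.0345, so e_2 = (0.3132, -0.7945, -0.2597, 0.4507).
Qᵀb = (-0.5883, -5.9054).
Back-substitute: x_2 = -5.9054/5.0345 = -1.1730.
x_1 = (-0.5883 − 2.1573·(-1.1730))/5.0990 = 0.3809.

x = (0.3809, -1.1730)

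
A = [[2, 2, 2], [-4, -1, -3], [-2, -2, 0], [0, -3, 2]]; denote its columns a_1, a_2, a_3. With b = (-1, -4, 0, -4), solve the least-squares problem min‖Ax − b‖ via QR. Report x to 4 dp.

a_1 = (2, -4, -2, 0); ‖a_1‖ = 4.8990, so q_1 = (0.4082, -0.8165, -0.4082, 0.0000).
q_1·a_2 = 0.4082·2 + (-0.8165)·(-1) + (-0.4082)·(-2) + 0.0000·(-3) = 2.4495.
u_2 = a_2 − 2.4495·q_1 = (1.0000, 1.0000, -1.0000, -3.0000).
‖u_2‖ = 3.4641, so q_2 = (0.2887, 0.2887, -0.2887, -0.8660).
q_1·a_3 = 0.4082·2 + (-0.8165)·(-3) + (-0.4082)·0 + 0.0000·2 = 3.2660; q_2·a_3 = 0.2887·2 + 0.2887·(-3) + (-0.2887)·0 + (-0.8660)·2 = -2.0207.
u_3 = a_3 − 3.2660·q_1 + 2.0207·q_2 = (1.2500, 0.2500, 0.7500, 0.2500).
‖u_3‖ = 1.5000, so q_3 = (0.8333, 0.1667, 0.5000, 0.1667).
Qᵀb = (2.8577, 2.0207, -2.1667).
Back-substitute: x_3 = -2.1667/1.5000 = -1.4444.
x_2 = (2.0207 + 2.0207·(-1.4444))/3.4641 = -0.2593.
x_1 = (2.8577 − 2.4495·(-0.2593) − 3.2660·(-1.4444))/4.8990 = 1.6759.

x = (1.6759, -0.2593, -1.4444)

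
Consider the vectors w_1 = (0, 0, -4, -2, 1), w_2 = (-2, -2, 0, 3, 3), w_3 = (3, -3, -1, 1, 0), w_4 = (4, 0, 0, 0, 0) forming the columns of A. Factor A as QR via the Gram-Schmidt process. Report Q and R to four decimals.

e_1 = w_1/‖w_1‖ = (0, 0, -4, -2, 1)/4.5826 = (0.0000, 0.0000, -0.8729, -0.4364, 0.2182).
r_{12} = e_1·w_2 = -0.6547.
u_2 = w_2 + 0.6547·e_1 = (-2.0000, -2.0000, -0.5714, 2.7143, 3.1429).
‖u_2‖ = 5.0568, so e_2 = (-0.3955, -0.3955, -0.1130, 0.5368, 0.6215).
r_{13} = e_1·w_3 = 0.4364; r_{23} = e_2·w_3 = 0.6498.
u_3 = w_3 − 0.4364·e_1 − 0.6498·e_2 = (3.2570, -2.7430, -0.5456, 0.8417, -0.4991).
‖u_3‖ = 4.4031, so e_3 = (0.7397, -0.6230, -0.1239, 0.1912, -0.1133).
r_{14} = e_1·w_4 = 0.0000; r_{24} = e_2·w_4 = -1.5820; r_{34} = e_3·w_4 = 2.9588.
u_4 = w_4 + 0.0000·e_1 + 1.5820·e_2 − 2.9588·e_3 = (1.1857, 1.2176, 0.1879, 0.2835, 1.3186).
‖u_4‖ = 2.1778, so e_4 = (0.5444, 0.5591, 0.0863, 0.1302, 0.6055).

Q = [[0.0000, -0.3955, 0.7397, 0.5444], [0.0000, -0.3955, -0.6230, 0.5591], [-0.8729, -0.1130, -0.1239, 0.0863], [-0.4364, 0.5368, 0.1912, 0.1302], [0.2182, 0.6215, -0.1133, 0.6055]], R = [[4.5826, -0.6547, 0.4364, 0.0000], [0.0000, 5.0568, 0.6498, -1.5820], [0.0000, 0.0000, 4.4031, 2.9588], [0.0000, 0.0000, 0.0000, 2.1778]]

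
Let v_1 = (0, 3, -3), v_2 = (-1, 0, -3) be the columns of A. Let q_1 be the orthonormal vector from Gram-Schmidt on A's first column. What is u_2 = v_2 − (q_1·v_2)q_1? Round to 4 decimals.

q_1 = v_1/‖v_1‖ = (0, 3, -3)/4.2426 = (0.0000, 0.7071, -0.7071).
r_{12} = q_1·v_2 = 2.1213.
u_2 = v_2 − 2.1213·q_1 = (-1.0000, -1.5000, -1.5000).

u_2 = (-1.0000, -1.5000, -1.5000)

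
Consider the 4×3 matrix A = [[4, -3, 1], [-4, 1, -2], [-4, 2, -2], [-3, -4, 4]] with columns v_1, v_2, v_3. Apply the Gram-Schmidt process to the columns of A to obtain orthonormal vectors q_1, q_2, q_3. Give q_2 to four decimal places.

v_1 = (4, -4, -4, -3); ‖v_1‖ = 7.5498, so q_1 = (0.5298, -0.5298, -0.5298, -0.3974).
q_1·v_2 = 0.5298·(-3) + (-0.5298)·1 + (-0.5298)·2 + (-0.3974)·(-4) = -1.5894.
u_2 = v_2 + 1.5894·q_1 = (-2.1579, 0.1579, 1.1579, -4.6316).
‖u_2‖ = 5.2415, so q_2 = (-0.4117, 0.0301, 0.2209, -0.8836).

q_2 = (-0.4117, 0.0301, 0.2209, -0.8836)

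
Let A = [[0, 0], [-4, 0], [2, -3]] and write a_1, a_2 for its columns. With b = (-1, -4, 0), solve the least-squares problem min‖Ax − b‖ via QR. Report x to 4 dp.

e_1 = a_1/‖a_1‖ = (0, -4, 2)/4.4721 = (0.0000, -0.8944, 0.4472).
r_{12} = e_1·a_2 = -1.3416.
u_2 = a_2 + 1.3416·e_1 = (0.0000, -1.2000, -2.4000).
‖u_2‖ = 2.6833, so e_2 = (0.0000, -0.4472, -0.8944).
Qᵀb = (3.5777, 1.7889).
Back-substitute: x_2 = 1.7889/2.6833 = 0.6667.
x_1 = (3.5777 + 1.3416·0.6667)/4.4721 = 1.0000.

x = (1.0000, 0.6667)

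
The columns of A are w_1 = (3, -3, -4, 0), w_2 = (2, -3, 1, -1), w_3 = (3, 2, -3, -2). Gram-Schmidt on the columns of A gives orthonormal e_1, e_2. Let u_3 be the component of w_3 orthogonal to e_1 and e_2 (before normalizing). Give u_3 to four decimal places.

u_3 = (2.2031, 2.2853, -0.0617, -2.5116)

w_1 = (3, -3, -4, 0); ‖w_1‖ = 5.8310, so e_1 = (0.5145, -0.5145, -0.6860, 0.0000).
e_1·w_2 = 0.5145·2 + (-0.5145)·(-3) + (-0.6860)·1 + 0.0000·(-1) = 1.8865.
u_2 = w_2 − 1.8865·e_1 = (1.0294, -2.0294, 2.2941, -1.0000).
‖u_2‖ = 3.3825, so e_2 = (0.3043, -0.6000, 0.6782, -0.2956).
e_1·w_3 = 0.5145·3 + (-0.5145)·2 + (-0.6860)·(-3) + 0.0000·(-2) = 2.5725; e_2·w_3 = 0.3043·3 + (-0.6000)·2 + 0.6782·(-3) + (-0.2956)·(-2) = -1.7304.
u_3 = w_3 − 2.5725·e_1 + 1.7304·e_2 = (2.2031, 2.2853, -0.0617, -2.5116).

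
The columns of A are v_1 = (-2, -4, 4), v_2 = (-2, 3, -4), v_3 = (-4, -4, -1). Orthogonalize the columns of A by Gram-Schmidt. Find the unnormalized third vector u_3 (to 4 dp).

v_1 = (-2, -4, 4); ‖v_1‖ = 6.0000, so q_1 = (-0.3333, -0.6667, 0.6667).
q_1·v_2 = (-0.3333)·(-2) + (-0.6667)·3 + 0.6667·(-4) = -4.0000.
u_2 = v_2 + 4.0000·q_1 = (-3.3333, 0.3333, -1.3333).
‖u_2‖ = 3.6056, so q_2 = (-0.9245, 0.0925, -0.3698).
q_1·v_3 = (-0.3333)·(-4) + (-0.6667)·(-4) + 0.6667·(-1) = 3.3333; q_2·v_3 = (-0.9245)·(-4) + 0.0925·(-4) + (-0.3698)·(-1) = 3.6980.
u_3 = v_3 − 3.3333·q_1 − 3.6980·q_2 = (0.5299, -2.1197, -1.8547).

u_3 = (0.5299, -2.1197, -1.8547)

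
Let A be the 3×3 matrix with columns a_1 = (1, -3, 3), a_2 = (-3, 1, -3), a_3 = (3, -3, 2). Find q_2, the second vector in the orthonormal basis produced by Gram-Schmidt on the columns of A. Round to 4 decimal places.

q_2 = (-0.8262, -0.5115, -0.2361)

q_1 = a_1/‖a_1‖ = (1, -3, 3)/4.3589 = (0.2294, -0.6882, 0.6882).
r_{12} = q_1·a_2 = -3.4412.
u_2 = a_2 + 3.4412·q_1 = (-2.2105, -1.3684, -0.6316).
‖u_2‖ = 2.6754, so q_2 = (-0.8262, -0.5115, -0.2361).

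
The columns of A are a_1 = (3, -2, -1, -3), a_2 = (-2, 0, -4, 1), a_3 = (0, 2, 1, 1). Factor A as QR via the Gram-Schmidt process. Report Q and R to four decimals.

a_1 = (3, -2, -1, -3); ‖a_1‖ = 4.7958, so q_1 = (0.6255, -0.4170, -0.2085, -0.6255).
q_1·a_2 = 0.6255·(-2) + (-0.4170)·0 + (-0.2085)·(-4) + (-0.6255)·1 = -1.0426.
u_2 = a_2 + 1.0426·q_1 = (-1.3478, -0.4348, -4.2174, 0.3478).
‖u_2‖ = 4.4624, so q_2 = (-0.3020, -0.0974, -0.9451, 0.0779).
q_1·a_3 = 0.6255·0 + (-0.4170)·2 + (-0.2085)·1 + (-0.6255)·1 = -1.6681; q_2·a_3 = (-0.3020)·0 + (-0.0974)·2 + (-0.9451)·1 + 0.0779·1 = -1.0620.
u_3 = a_3 + 1.6681·q_1 + 1.0620·q_2 = (0.7227, 1.2009, -0.3515, 0.0393).
‖u_3‖ = 1.4455, so q_3 = (0.5000, 0.8308, -0.2432, 0.0272).

Q = [[0.6255, -0.3020, 0.5000], [-0.4170, -0.0974, 0.8308], [-0.2085, -0.9451, -0.2432], [-0.6255, 0.0779, 0.0272]], R = [[4.7958, -1.0426, -1.6681], [0.0000, 4.4624, -1.0620], [0.0000, 0.0000, 1.4455]]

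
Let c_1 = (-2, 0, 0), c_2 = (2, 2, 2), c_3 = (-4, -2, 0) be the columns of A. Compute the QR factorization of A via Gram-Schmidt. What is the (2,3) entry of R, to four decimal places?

r_{23} = -1.4142

c_1 = (-2, 0, 0); ‖c_1‖ = 2.0000, so e_1 = (-1.0000, 0.0000, 0.0000).
e_1·c_2 = (-1.0000)·2 + 0.0000·2 + 0.0000·2 = -2.0000.
u_2 = c_2 + 2.0000·e_1 = (0.0000, 2.0000, 2.0000).
‖u_2‖ = 2.8284, so e_2 = (0.0000, 0.7071, 0.7071).
r_{23} = e_2·c_3 = -1.4142.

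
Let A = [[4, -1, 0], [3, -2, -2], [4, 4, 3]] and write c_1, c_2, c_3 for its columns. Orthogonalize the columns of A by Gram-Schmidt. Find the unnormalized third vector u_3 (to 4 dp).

c_1 = (4, 3, 4); ‖c_1‖ = 6.4031, so e_1 = (0.6247, 0.4685, 0.6247).
e_1·c_2 = 0.6247·(-1) + 0.4685·(-2) + 0.6247·4 = 0.9370.
u_2 = c_2 − 0.9370·e_1 = (-1.5854, -2.4390, 3.4146).
‖u_2‖ = 4.4857, so e_2 = (-0.3534, -0.5437, 0.7612).
e_1·c_3 = 0.6247·0 + 0.4685·(-2) + 0.6247·3 = 0.9370; e_2·c_3 = (-0.3534)·0 + (-0.5437)·(-2) + 0.7612·3 = 3.3711.
u_3 = c_3 − 0.9370·e_1 − 3.3711·e_2 = (0.6061, -0.6061, -0.1515).

u_3 = (0.6061, -0.6061, -0.1515)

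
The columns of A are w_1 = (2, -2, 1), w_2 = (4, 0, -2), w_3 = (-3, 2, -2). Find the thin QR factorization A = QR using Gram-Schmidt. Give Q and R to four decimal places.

w_1 = (2, -2, 1); ‖w_1‖ = 3.0000, so q_1 = (0.6667, -0.6667, 0.3333).
q_1·w_2 = 0.6667·4 + (-0.6667)·0 + 0.3333·(-2) = 2.0000.
u_2 = w_2 − 2.0000·q_1 = (2.6667, 1.3333, -2.6667).
‖u_2‖ = 4.0000, so q_2 = (0.6667, 0.3333, -0.6667).
q_1·w_3 = 0.6667·(-3) + (-0.6667)·2 + 0.3333·(-2) = -4.0000; q_2·w_3 = 0.6667·(-3) + 0.3333·2 + (-0.6667)·(-2) = 0.0000.
u_3 = w_3 + 4.0000·q_1 + 0.0000·q_2 = (-0.3333, -0.6667, -0.6667).
‖u_3‖ = 1.0000, so q_3 = (-0.3333, -0.6667, -0.6667).

Q = [[0.6667, 0.6667, -0.3333], [-0.6667, 0.3333, -0.6667], [0.3333, -0.6667, -0.6667]], R = [[3.0000, 2.0000, -4.0000], [0.0000, 4.0000, 0.0000], [0.0000, 0.0000, 1.0000]]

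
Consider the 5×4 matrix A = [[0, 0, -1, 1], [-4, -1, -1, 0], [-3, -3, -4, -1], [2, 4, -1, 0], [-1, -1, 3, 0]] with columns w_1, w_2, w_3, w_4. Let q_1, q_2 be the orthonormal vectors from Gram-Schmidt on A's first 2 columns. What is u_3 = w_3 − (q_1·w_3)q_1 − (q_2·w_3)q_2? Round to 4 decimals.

w_1 = (0, -4, -3, 2, -1); ‖w_1‖ = 5.4772, so q_1 = (0.0000, -0.7303, -0.5477, 0.3651, -0.1826).
q_1·w_2 = 0.0000·0 + (-0.7303)·(-1) + (-0.5477)·(-3) + 0.3651·4 + (-0.1826)·(-1) = 4.0166.
u_2 = w_2 − 4.0166·q_1 = (0.0000, 1.9333, -0.8000, 2.5333, -0.2667).
‖u_2‖ = 3.2965, so q_2 = (0.0000, 0.5865, -0.2427, 0.7685, -0.0809).
q_1·w_3 = 0.0000·(-1) + (-0.7303)·(-1) + (-0.5477)·(-4) + 0.3651·(-1) + (-0.1826)·3 = 2.0083; q_2·w_3 = 0.0000·(-1) + 0.5865·(-1) + (-0.2427)·(-4) + 0.7685·(-1) + (-0.0809)·3 = -0.6269.
u_3 = w_3 − 2.0083·q_1 + 0.6269·q_2 = (-1.0000, 0.8344, -3.0521, -1.2515, 3.3160).

u_3 = (-1.0000, 0.8344, -3.0521, -1.2515, 3.3160)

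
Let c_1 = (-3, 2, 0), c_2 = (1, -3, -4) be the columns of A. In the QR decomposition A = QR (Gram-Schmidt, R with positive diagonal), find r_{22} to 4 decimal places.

e_1 = c_1/‖c_1‖ = (-3, 2, 0)/3.6056 = (-0.8321, 0.5547, 0.0000).
r_{12} = e_1·c_2 = -2.4962.
u_2 = c_2 + 2.4962·e_1 = (-1.0769, -1.6154, -4.0000).
r_{22} = ‖u_2‖ = 4.4463.

r_{22} = 4.4463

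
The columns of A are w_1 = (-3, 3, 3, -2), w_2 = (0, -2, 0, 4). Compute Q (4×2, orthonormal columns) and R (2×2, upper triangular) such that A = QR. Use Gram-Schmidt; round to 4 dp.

Q = [[-0.5388, -0.3663], [0.5388, -0.1744], [0.5388, 0.3663], [-0.3592, 0.8374]], R = [[5.5678, -2.5145], [0.0000, 3.6983]]

w_1 = (-3, 3, 3, -2); ‖w_1‖ = 5.5678, so e_1 = (-0.5388, 0.5388, 0.5388, -0.3592).
e_1·w_2 = (-0.5388)·0 + 0.5388·(-2) + 0.5388·0 + (-0.3592)·4 = -2.5145.
u_2 = w_2 + 2.5145·e_1 = (-1.3548, -0.6452, 1.3548, 3.0968).
‖u_2‖ = 3.6983, so e_2 = (-0.3663, -0.1744, 0.3663, 0.8374).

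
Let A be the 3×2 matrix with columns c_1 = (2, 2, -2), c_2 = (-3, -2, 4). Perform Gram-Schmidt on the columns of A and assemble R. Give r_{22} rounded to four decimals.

r_{22} = 1.4142

c_1 = (2, 2, -2); ‖c_1‖ = 3.4641, so e_1 = (0.5774, 0.5774, -0.5774).
e_1·c_2 = 0.5774·(-3) + 0.5774·(-2) + (-0.5774)·4 = -5.1962.
u_2 = c_2 + 5.1962·e_1 = (0.0000, 1.0000, 1.0000).
r_{22} = ‖u_2‖ = 1.4142.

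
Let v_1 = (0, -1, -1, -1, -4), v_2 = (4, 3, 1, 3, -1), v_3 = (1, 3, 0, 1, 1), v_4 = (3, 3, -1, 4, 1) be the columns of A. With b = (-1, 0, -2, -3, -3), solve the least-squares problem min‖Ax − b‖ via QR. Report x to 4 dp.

x = (1.2216, -0.5922, 1.2018, -0.1626)

v_1 = (0, -1, -1, -1, -4); ‖v_1‖ = 4.3589, so q_1 = (0.0000, -0.2294, -0.2294, -0.2294, -0.9177).
q_1·v_2 = 0.0000·4 + (-0.2294)·3 + (-0.2294)·1 + (-0.2294)·3 + (-0.9177)·(-1) = -0.6882.
u_2 = v_2 + 0.6882·q_1 = (4.0000, 2.8421, 0.8421, 2.8421, -1.6316).
‖u_2‖ = 5.9604, so q_2 = (0.6711, 0.4768, 0.1413, 0.4768, -0.2737).
q_1·v_3 = 0.0000·1 + (-0.2294)·3 + (-0.2294)·0 + (-0.2294)·1 + (-0.9177)·1 = -1.8353; q_2·v_3 = 0.6711·1 + 0.4768·3 + 0.1413·0 + 0.4768·1 + (-0.2737)·1 = 2.3047.
u_3 = v_3 + 1.8353·q_1 − 2.3047·q_2 = (-0.5467, 1.4800, -0.7467, -0.5200, -0.0533).
‖u_3‖ = 1.8221, so q_3 = (-0.3000, 0.8123, -0.4098, -0.2854, -0.0293).
q_1·v_4 = 0.0000·3 + (-0.2294)·3 + (-0.2294)·(-1) + (-0.2294)·4 + (-0.9177)·1 = -2.2942; q_2·v_4 = 0.6711·3 + 0.4768·3 + 0.1413·(-1) + 0.4768·4 + (-0.2737)·1 = 4.9361; q_3·v_4 = (-0.3000)·3 + 0.8123·3 + (-0.4098)·(-1) + (-0.2854)·4 + (-0.0293)·1 = 0.7757.
u_4 = v_4 + 2.2942·q_1 − 4.9361·q_2 − 0.7757·q_3 = (-0.0799, -0.5100, -1.9058, 1.3414, 0.2686).
‖u_4‖ = 2.4021, so q_4 = (-0.0333, -0.2123, -0.7934, 0.5584, 0.1118).
Qᵀb = (3.9001, -1.5629, 2.0636, -0.3907).
Back-substitute: x_4 = -0.3907/2.4021 = -0.1626.
x_3 = (2.0636 − 0.7757·(-0.1626))/1.8221 = 1.2018.
x_2 = (-1.5629 − 2.3047·1.2018 − 4.9361·(-0.1626))/5.9604 = -0.5922.
x_1 = (3.9001 + 0.6882·(-0.5922) + 1.8353·1.2018 + 2.2942·(-0.1626))/4.3589 = 1.2216.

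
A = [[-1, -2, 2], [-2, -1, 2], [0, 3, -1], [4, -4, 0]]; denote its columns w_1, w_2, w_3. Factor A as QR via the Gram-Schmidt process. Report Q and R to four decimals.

q_1 = w_1/‖w_1‖ = (-1, -2, 0, 4)/4.5826 = (-0.2182, -0.4364, 0.0000, 0.8729).
r_{12} = q_1·w_2 = -2.6186.
u_2 = w_2 + 2.6186·q_1 = (-2.5714, -2.1429, 3.0000, -1.7143).
‖u_2‖ = 4.8107, so q_2 = (-0.5345, -0.4454, 0.6236, -0.3563).
r_{13} = q_1·w_3 = -1.3093; r_{23} = q_2·w_3 = -2.5835.
u_3 = w_3 + 1.3093·q_1 + 2.5835·q_2 = (0.3333, 0.2778, 0.6111, 0.2222).
‖u_3‖ = 0.7817, so q_3 = (0.4264, 0.3553, 0.7817, 0.2843).

Q = [[-0.2182, -0.5345, 0.4264], [-0.4364, -0.4454, 0.3553], [0.0000, 0.6236, 0.7817], [0.8729, -0.3563, 0.2843]], R = [[4.5826, -2.6186, -1.3093], [0.0000, 4.8107, -2.5835], [0.0000, 0.0000, 0.7817]]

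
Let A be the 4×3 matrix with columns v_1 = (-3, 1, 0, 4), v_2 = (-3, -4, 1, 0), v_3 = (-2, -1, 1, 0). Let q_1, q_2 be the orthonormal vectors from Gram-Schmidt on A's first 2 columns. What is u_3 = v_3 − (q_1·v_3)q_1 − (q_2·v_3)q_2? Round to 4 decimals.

u_3 = (-0.4516, 0.4885, 0.5991, -0.4608)

v_1 = (-3, 1, 0, 4); ‖v_1‖ = 5.0990, so q_1 = (-0.5883, 0.1961, 0.0000, 0.7845).
q_1·v_2 = (-0.5883)·(-3) + 0.1961·(-4) + 0.0000·1 + 0.7845·0 = 0.9806.
u_2 = v_2 − 0.9806·q_1 = (-2.4231, -4.1923, 1.0000, -0.7692).
‖u_2‖ = 5.0038, so q_2 = (-0.4842, -0.8378, 0.1998, -0.1537).
q_1·v_3 = (-0.5883)·(-2) + 0.1961·(-1) + 0.0000·1 + 0.7845·0 = 0.9806; q_2·v_3 = (-0.4842)·(-2) + (-0.8378)·(-1) + 0.1998·1 + (-0.1537)·0 = 2.0061.
u_3 = v_3 − 0.9806·q_1 − 2.0061·q_2 = (-0.4516, 0.4885, 0.5991, -0.4608).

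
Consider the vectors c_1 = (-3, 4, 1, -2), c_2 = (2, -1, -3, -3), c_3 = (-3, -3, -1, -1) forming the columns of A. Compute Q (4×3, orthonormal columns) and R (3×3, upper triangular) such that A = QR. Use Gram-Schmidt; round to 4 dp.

c_1 = (-3, 4, 1, -2); ‖c_1‖ = 5.4772, so e_1 = (-0.5477, 0.7303, 0.1826, -0.3651).
e_1·c_2 = (-0.5477)·2 + 0.7303·(-1) + 0.1826·(-3) + (-0.3651)·(-3) = -1.2780.
u_2 = c_2 + 1.2780·e_1 = (1.3000, -0.0667, -2.7667, -3.4667).
‖u_2‖ = 4.6224, so e_2 = (0.2812, -0.0144, -0.5985, -0.7500).
e_1·c_3 = (-0.5477)·(-3) + 0.7303·(-3) + 0.1826·(-1) + (-0.3651)·(-1) = -0.3651; e_2·c_3 = 0.2812·(-3) + (-0.0144)·(-3) + (-0.5985)·(-1) + (-0.7500)·(-1) = 0.5481.
u_3 = c_3 + 0.3651·e_1 − 0.5481·e_2 = (-3.3541, -2.7254, -0.6053, -0.7223).
‖u_3‖ = 4.4234, so e_3 = (-0.7583, -0.6161, -0.1368, -0.1633).

Q = [[-0.5477, 0.2812, -0.7583], [0.7303, -0.0144, -0.6161], [0.1826, -0.5985, -0.1368], [-0.3651, -0.7500, -0.1633]], R = [[5.4772, -1.2780, -0.3651], [0.0000, 4.6224, 0.5481], [0.0000, 0.0000, 4.4234]]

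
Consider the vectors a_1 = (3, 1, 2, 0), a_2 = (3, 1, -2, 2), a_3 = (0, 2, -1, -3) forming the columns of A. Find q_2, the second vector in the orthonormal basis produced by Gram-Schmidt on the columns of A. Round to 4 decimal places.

q_2 = (0.4364, 0.1455, -0.7274, 0.5092)

a_1 = (3, 1, 2, 0); ‖a_1‖ = 3.7417, so q_1 = (0.8018, 0.2673, 0.5345, 0.0000).
q_1·a_2 = 0.8018·3 + 0.2673·1 + 0.5345·(-2) + 0.0000·2 = 1.6036.
u_2 = a_2 − 1.6036·q_1 = (1.7143, 0.5714, -2.8571, 2.0000).
‖u_2‖ = 3.9279, so q_2 = (0.4364, 0.1455, -0.7274, 0.5092).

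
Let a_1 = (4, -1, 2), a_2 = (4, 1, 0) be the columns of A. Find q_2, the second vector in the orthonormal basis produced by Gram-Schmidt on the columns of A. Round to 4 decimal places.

q_1 = a_1/‖a_1‖ = (4, -1, 2)/4.5826 = (0.8729, -0.2182, 0.4364).
r_{12} = q_1·a_2 = 3.2733.
u_2 = a_2 − 3.2733·q_1 = (1.1429, 1.7143, -1.4286).
‖u_2‖ = 2.5071, so q_2 = (0.4558, 0.6838, -0.5698).

q_2 = (0.4558, 0.6838, -0.5698)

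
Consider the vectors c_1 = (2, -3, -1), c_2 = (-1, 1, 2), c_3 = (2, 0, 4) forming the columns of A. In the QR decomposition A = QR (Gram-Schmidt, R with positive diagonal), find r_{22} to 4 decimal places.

q_1 = c_1/‖c_1‖ = (2, -3, -1)/3.7417 = (0.5345, -0.8018, -0.2673).
r_{12} = q_1·c_2 = -1.8708.
u_2 = c_2 + 1.8708·q_1 = (0.0000, -0.5000, 1.5000).
r_{22} = ‖u_2‖ = 1.5811.

r_{22} = 1.5811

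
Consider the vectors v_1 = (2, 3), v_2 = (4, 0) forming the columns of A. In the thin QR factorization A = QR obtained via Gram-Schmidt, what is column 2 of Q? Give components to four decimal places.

q_2 = (0.8321, -0.5547)

v_1 = (2, 3); ‖v_1‖ = 3.6056, so q_1 = (0.5547, 0.8321).
q_1·v_2 = 0.5547·4 + 0.8321·0 = 2.2188.
u_2 = v_2 − 2.2188·q_1 = (2.7692, -1.8462).
‖u_2‖ = 3.3282, so q_2 = (0.8321, -0.5547).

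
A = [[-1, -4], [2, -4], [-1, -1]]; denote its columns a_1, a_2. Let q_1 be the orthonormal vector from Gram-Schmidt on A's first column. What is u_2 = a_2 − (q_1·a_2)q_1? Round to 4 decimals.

u_2 = (-4.5000, -3.0000, -1.5000)

a_1 = (-1, 2, -1); ‖a_1‖ = 2.4495, so q_1 = (-0.4082, 0.8165, -0.4082).
q_1·a_2 = (-0.4082)·(-4) + 0.8165·(-4) + (-0.4082)·(-1) = -1.2247.
u_2 = a_2 + 1.2247·q_1 = (-4.5000, -3.0000, -1.5000).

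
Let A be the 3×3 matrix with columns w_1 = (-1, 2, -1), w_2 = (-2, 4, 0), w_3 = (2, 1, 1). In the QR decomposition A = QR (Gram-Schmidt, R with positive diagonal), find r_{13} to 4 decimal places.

r_{13} = -0.4082

w_1 = (-1, 2, -1); ‖w_1‖ = 2.4495, so q_1 = (-0.4082, 0.8165, -0.4082).
r_{13} = q_1·w_3 = -0.4082.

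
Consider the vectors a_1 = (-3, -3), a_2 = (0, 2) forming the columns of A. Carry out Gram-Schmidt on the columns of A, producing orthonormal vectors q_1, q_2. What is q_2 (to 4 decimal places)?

q_2 = (-0.7071, 0.7071)

a_1 = (-3, -3); ‖a_1‖ = 4.2426, so q_1 = (-0.7071, -0.7071).
q_1·a_2 = (-0.7071)·0 + (-0.7071)·2 = -1.4142.
u_2 = a_2 + 1.4142·q_1 = (-1.0000, 1.0000).
‖u_2‖ = 1.4142, so q_2 = (-0.7071, 0.7071).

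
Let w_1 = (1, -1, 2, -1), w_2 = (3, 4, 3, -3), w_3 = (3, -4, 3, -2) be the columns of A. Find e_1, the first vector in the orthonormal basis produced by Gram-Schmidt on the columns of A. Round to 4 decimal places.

e_1 = (0.3780, -0.3780, 0.7559, -0.3780)

w_1 = (1, -1, 2, -1); ‖w_1‖ = 2.6458, so e_1 = (0.3780, -0.3780, 0.7559, -0.3780).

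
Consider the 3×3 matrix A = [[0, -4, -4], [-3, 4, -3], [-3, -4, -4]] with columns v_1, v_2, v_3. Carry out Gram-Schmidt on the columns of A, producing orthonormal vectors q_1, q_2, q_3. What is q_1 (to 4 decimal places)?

q_1 = v_1/‖v_1‖ = (0, -3, -3)/4.2426 = (0.0000, -0.7071, -0.7071).

q_1 = (0.0000, -0.7071, -0.7071)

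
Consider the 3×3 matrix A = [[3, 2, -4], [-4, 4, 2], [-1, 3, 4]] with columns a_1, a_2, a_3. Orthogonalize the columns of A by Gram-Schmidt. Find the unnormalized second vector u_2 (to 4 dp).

a_1 = (3, -4, -1); ‖a_1‖ = 5.0990, so q_1 = (0.5883, -0.7845, -0.1961).
q_1·a_2 = 0.5883·2 + (-0.7845)·4 + (-0.1961)·3 = -2.5495.
u_2 = a_2 + 2.5495·q_1 = (3.5000, 2.0000, 2.5000).

u_2 = (3.5000, 2.0000, 2.5000)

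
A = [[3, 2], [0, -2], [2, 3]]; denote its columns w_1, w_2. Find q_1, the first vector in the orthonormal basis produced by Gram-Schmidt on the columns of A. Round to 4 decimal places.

q_1 = (0.8321, 0.0000, 0.5547)

w_1 = (3, 0, 2); ‖w_1‖ = 3.6056, so q_1 = (0.8321, 0.0000, 0.5547).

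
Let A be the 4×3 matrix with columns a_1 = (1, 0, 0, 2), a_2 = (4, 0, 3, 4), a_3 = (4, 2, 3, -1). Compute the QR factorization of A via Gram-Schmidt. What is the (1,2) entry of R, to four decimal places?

r_{12} = 5.3666

a_1 = (1, 0, 0, 2); ‖a_1‖ = 2.2361, so q_1 = (0.4472, 0.0000, 0.0000, 0.8944).
r_{12} = q_1·a_2 = 5.3666.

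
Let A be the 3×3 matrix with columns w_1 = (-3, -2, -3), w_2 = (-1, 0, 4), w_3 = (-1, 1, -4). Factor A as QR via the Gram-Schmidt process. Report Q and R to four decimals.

q_1 = w_1/‖w_1‖ = (-3, -2, -3)/4.6904 = (-0.6396, -0.4264, -0.6396).
r_{12} = q_1·w_2 = -1.9188.
u_2 = w_2 + 1.9188·q_1 = (-2.2273, -0.8182, 2.7727).
‖u_2‖ = 3.6494, so q_2 = (-0.6103, -0.2242, 0.7598).
r_{13} = q_1·w_3 = 2.7716; r_{23} = q_2·w_3 = -2.6530.
u_3 = w_3 − 2.7716·q_1 + 2.6530·q_2 = (-0.8464, 1.5870, -0.2116).
‖u_3‖ = 1.8110, so q_3 = (-0.4674, 0.8763, -0.1168).

Q = [[-0.6396, -0.6103, -0.4674], [-0.4264, -0.2242, 0.8763], [-0.6396, 0.7598, -0.1168]], R = [[4.6904, -1.9188, 2.7716], [0.0000, 3.6494, -2.6530], [0.0000, 0.0000, 1.8110]]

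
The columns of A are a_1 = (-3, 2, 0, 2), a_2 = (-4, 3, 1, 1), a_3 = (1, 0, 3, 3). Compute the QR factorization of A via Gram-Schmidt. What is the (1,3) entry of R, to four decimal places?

r_{13} = 0.7276

e_1 = a_1/‖a_1‖ = (-3, 2, 0, 2)/4.1231 = (-0.7276, 0.4851, 0.0000, 0.4851).
r_{13} = e_1·a_3 = 0.7276.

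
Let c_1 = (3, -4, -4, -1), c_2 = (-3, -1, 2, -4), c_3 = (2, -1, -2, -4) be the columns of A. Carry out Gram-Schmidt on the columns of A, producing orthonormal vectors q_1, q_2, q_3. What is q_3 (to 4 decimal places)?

q_1 = c_1/‖c_1‖ = (3, -4, -4, -1)/6.4807 = (0.4629, -0.6172, -0.6172, -0.1543).
r_{12} = q_1·c_2 = -1.3887.
u_2 = c_2 + 1.3887·q_1 = (-2.3571, -1.8571, 1.1429, -4.2143).
‖u_2‖ = 5.2982, so q_2 = (-0.4449, -0.3505, 0.2157, -0.7954).
r_{13} = q_1·c_3 = 3.3947; r_{23} = q_2·c_3 = 2.2110.
u_3 = c_3 − 3.3947·q_1 − 2.2110·q_2 = (1.4122, 1.8702, -0.3817, -1.7176).
‖u_3‖ = 2.9305, so q_3 = (0.4819, 0.6382, -0.1302, -0.5861).

q_3 = (0.4819, 0.6382, -0.1302, -0.5861)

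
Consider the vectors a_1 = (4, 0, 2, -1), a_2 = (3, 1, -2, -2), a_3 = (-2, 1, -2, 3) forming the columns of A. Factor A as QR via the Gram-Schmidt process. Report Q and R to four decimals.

Q = [[0.8729, 0.3010, 0.3132], [0.0000, 0.2748, 0.3665], [0.4364, -0.8114, -0.1999], [-0.2182, -0.4188, 0.8530]], R = [[4.5826, 2.1822, -3.2733], [0.0000, 3.6384, 0.0393], [0.0000, 0.0000, 2.6989]]

a_1 = (4, 0, 2, -1); ‖a_1‖ = 4.5826, so q_1 = (0.8729, 0.0000, 0.4364, -0.2182).
q_1·a_2 = 0.8729·3 + 0.0000·1 + 0.4364·(-2) + (-0.2182)·(-2) = 2.1822.
u_2 = a_2 − 2.1822·q_1 = (1.0952, 1.0000, -2.9524, -1.5238).
‖u_2‖ = 3.6384, so q_2 = (0.3010, 0.2748, -0.8114, -0.4188).
q_1·a_3 = 0.8729·(-2) + 0.0000·1 + 0.4364·(-2) + (-0.2182)·3 = -3.2733; q_2·a_3 = 0.3010·(-2) + 0.2748·1 + (-0.8114)·(-2) + (-0.4188)·3 = 0.0393.
u_3 = a_3 + 3.2733·q_1 − 0.0393·q_2 = (0.8453, 0.9892, -0.5396, 2.3022).
‖u_3‖ = 2.6989, so q_3 = (0.3132, 0.3665, -0.1999, 0.8530).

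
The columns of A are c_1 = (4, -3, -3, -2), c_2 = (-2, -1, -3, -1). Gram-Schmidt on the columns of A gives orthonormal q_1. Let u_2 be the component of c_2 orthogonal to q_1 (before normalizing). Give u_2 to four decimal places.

u_2 = (-2.6316, -0.5263, -2.5263, -0.6842)

q_1 = c_1/‖c_1‖ = (4, -3, -3, -2)/6.1644 = (0.6489, -0.4867, -0.4867, -0.3244).
r_{12} = q_1·c_2 = 0.9733.
u_2 = c_2 − 0.9733·q_1 = (-2.6316, -0.5263, -2.5263, -0.6842).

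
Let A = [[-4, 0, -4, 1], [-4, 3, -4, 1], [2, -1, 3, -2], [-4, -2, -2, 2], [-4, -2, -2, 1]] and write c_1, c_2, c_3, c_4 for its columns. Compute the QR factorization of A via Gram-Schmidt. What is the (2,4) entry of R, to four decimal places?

e_1 = c_1/‖c_1‖ = (-4, -4, 2, -4, -4)/8.2462 = (-0.4851, -0.4851, 0.2425, -0.4851, -0.4851).
r_{12} = e_1·c_2 = 0.2425.
u_2 = c_2 − 0.2425·e_1 = (0.1176, 3.1176, -1.0588, -1.8824, -1.8824).
‖u_2‖ = 4.2357, so e_2 = (0.0278, 0.7360, -0.2500, -0.4444, -0.4444).
r_{24} = e_2·c_4 = -0.0694.

r_{24} = -0.0694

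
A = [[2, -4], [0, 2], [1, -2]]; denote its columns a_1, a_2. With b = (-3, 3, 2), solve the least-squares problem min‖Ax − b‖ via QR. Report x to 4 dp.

e_1 = a_1/‖a_1‖ = (2, 0, 1)/2.2361 = (0.8944, 0.0000, 0.4472).
r_{12} = e_1·a_2 = -4.4721.
u_2 = a_2 + 4.4721·e_1 = (0.0000, 2.0000, 0.0000).
‖u_2‖ = 2.0000, so e_2 = (0.0000, 1.0000, 0.0000).
Qᵀb = (-1.7889, 3.0000).
Back-substitute: x_2 = 3.0000/2.0000 = 1.5000.
x_1 = (-1.7889 + 4.4721·1.5000)/2.2361 = 2.2000.

x = (2.2000, 1.5000)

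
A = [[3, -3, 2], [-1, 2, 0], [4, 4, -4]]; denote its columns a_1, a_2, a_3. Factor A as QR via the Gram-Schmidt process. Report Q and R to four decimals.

a_1 = (3, -1, 4); ‖a_1‖ = 5.0990, so q_1 = (0.5883, -0.1961, 0.7845).
q_1·a_2 = 0.5883·(-3) + (-0.1961)·2 + 0.7845·4 = 0.9806.
u_2 = a_2 − 0.9806·q_1 = (-3.5769, 2.1923, 3.2308).
‖u_2‖ = 5.2951, so q_2 = (-0.6755, 0.4140, 0.6101).
q_1·a_3 = 0.5883·2 + (-0.1961)·0 + 0.7845·(-4) = -1.9612; q_2·a_3 = (-0.6755)·2 + 0.4140·0 + 0.6101·(-4) = -3.7916.
u_3 = a_3 + 1.9612·q_1 + 3.7916·q_2 = (0.5926, 1.1852, -0.1481).
‖u_3‖ = 1.3333, so q_3 = (0.4444, 0.8889, -0.1111).

Q = [[0.5883, -0.6755, 0.4444], [-0.1961, 0.4140, 0.8889], [0.7845, 0.6101, -0.1111]], R = [[5.0990, 0.9806, -1.9612], [0.0000, 5.2951, -3.7916], [0.0000, 0.0000, 1.3333]]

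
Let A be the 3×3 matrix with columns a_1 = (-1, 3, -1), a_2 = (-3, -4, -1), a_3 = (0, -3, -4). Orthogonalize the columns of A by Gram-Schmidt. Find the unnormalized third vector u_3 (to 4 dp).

u_3 = (1.8288, -0.5225, -3.3964)

a_1 = (-1, 3, -1); ‖a_1‖ = 3.3166, so e_1 = (-0.3015, 0.9045, -0.3015).
e_1·a_2 = (-0.3015)·(-3) + 0.9045·(-4) + (-0.3015)·(-1) = -2.4121.
u_2 = a_2 + 2.4121·e_1 = (-3.7273, -1.8182, -1.7273).
‖u_2‖ = 4.4924, so e_2 = (-0.8297, -0.4047, -0.3845).
e_1·a_3 = (-0.3015)·0 + 0.9045·(-3) + (-0.3015)·(-4) = -1.5076; e_2·a_3 = (-0.8297)·0 + (-0.4047)·(-3) + (-0.3845)·(-4) = 2.7521.
u_3 = a_3 + 1.5076·e_1 − 2.7521·e_2 = (1.8288, -0.5225, -3.3964).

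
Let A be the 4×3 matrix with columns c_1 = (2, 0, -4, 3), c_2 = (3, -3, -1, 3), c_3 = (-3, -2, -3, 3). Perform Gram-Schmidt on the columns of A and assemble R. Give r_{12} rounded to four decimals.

r_{12} = 3.5282

e_1 = c_1/‖c_1‖ = (2, 0, -4, 3)/5.3852 = (0.3714, 0.0000, -0.7428, 0.5571).
r_{12} = e_1·c_2 = 3.5282.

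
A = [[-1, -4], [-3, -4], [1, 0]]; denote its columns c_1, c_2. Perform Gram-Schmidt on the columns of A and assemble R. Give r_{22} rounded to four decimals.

c_1 = (-1, -3, 1); ‖c_1‖ = 3.3166, so e_1 = (-0.3015, -0.9045, 0.3015).
e_1·c_2 = (-0.3015)·(-4) + (-0.9045)·(-4) + 0.3015·0 = 4.8242.
u_2 = c_2 − 4.8242·e_1 = (-2.5455, 0.3636, -1.4545).
r_{22} = ‖u_2‖ = 2.9542.

r_{22} = 2.9542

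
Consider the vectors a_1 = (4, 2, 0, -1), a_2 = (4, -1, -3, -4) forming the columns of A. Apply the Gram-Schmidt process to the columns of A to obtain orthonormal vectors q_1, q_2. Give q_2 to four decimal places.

q_2 = (0.1109, -0.5266, -0.5820, -0.6097)

a_1 = (4, 2, 0, -1); ‖a_1‖ = 4.5826, so q_1 = (0.8729, 0.4364, 0.0000, -0.2182).
q_1·a_2 = 0.8729·4 + 0.4364·(-1) + 0.0000·(-3) + (-0.2182)·(-4) = 3.9279.
u_2 = a_2 − 3.9279·q_1 = (0.5714, -2.7143, -3.0000, -3.1429).
‖u_2‖ = 5.1547, so q_2 = (0.1109, -0.5266, -0.5820, -0.6097).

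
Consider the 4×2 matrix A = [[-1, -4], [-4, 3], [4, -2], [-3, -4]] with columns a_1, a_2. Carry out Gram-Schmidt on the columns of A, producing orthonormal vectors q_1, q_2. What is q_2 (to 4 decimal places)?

q_2 = (-0.6131, 0.3921, -0.2424, -0.6416)

a_1 = (-1, -4, 4, -3); ‖a_1‖ = 6.4807, so q_1 = (-0.1543, -0.6172, 0.6172, -0.4629).
q_1·a_2 = (-0.1543)·(-4) + (-0.6172)·3 + 0.6172·(-2) + (-0.4629)·(-4) = -0.6172.
u_2 = a_2 + 0.6172·q_1 = (-4.0952, 2.6190, -1.6190, -4.2857).
‖u_2‖ = 6.6797, so q_2 = (-0.6131, 0.3921, -0.2424, -0.6416).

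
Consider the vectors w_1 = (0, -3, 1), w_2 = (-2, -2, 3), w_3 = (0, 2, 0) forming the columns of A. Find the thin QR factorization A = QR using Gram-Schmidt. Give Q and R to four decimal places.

Q = [[0.0000, -0.6704, 0.7420], [-0.9487, 0.2346, 0.2120], [0.3162, 0.7039, 0.6360]], R = [[3.1623, 2.8460, -1.8974], [0.0000, 2.9833, 0.4693], [0.0000, 0.0000, 0.4240]]

w_1 = (0, -3, 1); ‖w_1‖ = 3.1623, so e_1 = (0.0000, -0.9487, 0.3162).
e_1·w_2 = 0.0000·(-2) + (-0.9487)·(-2) + 0.3162·3 = 2.8460.
u_2 = w_2 − 2.8460·e_1 = (-2.0000, 0.7000, 2.1000).
‖u_2‖ = 2.9833, so e_2 = (-0.6704, 0.2346, 0.7039).
e_1·w_3 = 0.0000·0 + (-0.9487)·2 + 0.3162·0 = -1.8974; e_2·w_3 = (-0.6704)·0 + 0.2346·2 + 0.7039·0 = 0.4693.
u_3 = w_3 + 1.8974·e_1 − 0.4693·e_2 = (0.3146, 0.0899, 0.2697).
‖u_3‖ = 0.4240, so e_3 = (0.7420, 0.2120, 0.6360).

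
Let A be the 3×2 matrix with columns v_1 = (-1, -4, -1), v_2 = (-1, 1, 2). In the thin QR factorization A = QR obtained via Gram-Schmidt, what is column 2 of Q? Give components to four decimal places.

q_2 = (-0.5950, -0.0517, 0.8020)

q_1 = v_1/‖v_1‖ = (-1, -4, -1)/4.2426 = (-0.2357, -0.9428, -0.2357).
r_{12} = q_1·v_2 = -1.1785.
u_2 = v_2 + 1.1785·q_1 = (-1.2778, -0.1111, 1.7222).
‖u_2‖ = 2.1473, so q_2 = (-0.5950, -0.0517, 0.8020).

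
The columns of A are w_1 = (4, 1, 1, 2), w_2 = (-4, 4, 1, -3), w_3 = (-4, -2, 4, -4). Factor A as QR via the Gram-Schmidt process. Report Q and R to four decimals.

w_1 = (4, 1, 1, 2); ‖w_1‖ = 4.6904, so q_1 = (0.8528, 0.2132, 0.2132, 0.4264).
q_1·w_2 = 0.8528·(-4) + 0.2132·4 + 0.2132·1 + 0.4264·(-3) = -3.6244.
u_2 = w_2 + 3.6244·q_1 = (-0.9091, 4.7727, 1.7727, -1.4545).
‖u_2‖ = 5.3725, so q_2 = (-0.1692, 0.8884, 0.3300, -0.2707).
q_1·w_3 = 0.8528·(-4) + 0.2132·(-2) + 0.2132·4 + 0.4264·(-4) = -4.6904; q_2·w_3 = (-0.1692)·(-4) + 0.8884·(-2) + 0.3300·4 + (-0.2707)·(-4) = 1.3029.
u_3 = w_3 + 4.6904·q_1 − 1.3029·q_2 = (0.2205, -2.1575, 4.5701, -1.6472).
‖u_3‖ = 5.3200, so q_3 = (0.0414, -0.4055, 0.8590, -0.3096).

Q = [[0.8528, -0.1692, 0.0414], [0.2132, 0.8884, -0.4055], [0.2132, 0.3300, 0.8590], [0.4264, -0.2707, -0.3096]], R = [[4.6904, -3.6244, -4.6904], [0.0000, 5.3725, 1.3029], [0.0000, 0.0000, 5.3200]]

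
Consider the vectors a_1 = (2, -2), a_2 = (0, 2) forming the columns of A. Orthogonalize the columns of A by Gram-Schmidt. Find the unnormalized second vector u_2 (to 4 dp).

u_2 = (1.0000, 1.0000)

a_1 = (2, -2); ‖a_1‖ = 2.8284, so e_1 = (0.7071, -0.7071).
e_1·a_2 = 0.7071·0 + (-0.7071)·2 = -1.4142.
u_2 = a_2 + 1.4142·e_1 = (1.0000, 1.0000).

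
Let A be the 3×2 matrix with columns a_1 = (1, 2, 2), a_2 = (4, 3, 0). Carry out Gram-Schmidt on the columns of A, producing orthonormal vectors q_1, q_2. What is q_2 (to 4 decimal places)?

q_1 = a_1/‖a_1‖ = (1, 2, 2)/3.0000 = (0.3333, 0.6667, 0.6667).
r_{12} = q_1·a_2 = 3.3333.
u_2 = a_2 − 3.3333·q_1 = (2.8889, 0.7778, -2.2222).
‖u_2‖ = 3.7268, so q_2 = (0.7752, 0.2087, -0.5963).

q_2 = (0.7752, 0.2087, -0.5963)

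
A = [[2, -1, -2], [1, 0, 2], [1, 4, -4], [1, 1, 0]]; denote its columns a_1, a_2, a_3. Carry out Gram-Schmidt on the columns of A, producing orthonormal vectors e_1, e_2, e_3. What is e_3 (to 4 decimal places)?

a_1 = (2, 1, 1, 1); ‖a_1‖ = 2.6458, so e_1 = (0.7559, 0.3780, 0.3780, 0.3780).
e_1·a_2 = 0.7559·(-1) + 0.3780·0 + 0.3780·4 + 0.3780·1 = 1.1339.
u_2 = a_2 − 1.1339·e_1 = (-1.8571, -0.4286, 3.5714, 0.5714).
‖u_2‖ = 4.0883, so e_2 = (-0.4543, -0.1048, 0.8736, 0.1398).
e_1·a_3 = 0.7559·(-2) + 0.3780·2 + 0.3780·(-4) + 0.3780·0 = -2.2678; e_2·a_3 = (-0.4543)·(-2) + (-0.1048)·2 + 0.8736·(-4) + 0.1398·0 = -2.7954.
u_3 = a_3 + 2.2678·e_1 + 2.7954·e_2 = (-1.5556, 2.5641, -0.7009, 1.2479).
‖u_3‖ = 3.3231, so e_3 = (-0.4681, 0.7716, -0.2109, 0.3755).

e_3 = (-0.4681, 0.7716, -0.2109, 0.3755)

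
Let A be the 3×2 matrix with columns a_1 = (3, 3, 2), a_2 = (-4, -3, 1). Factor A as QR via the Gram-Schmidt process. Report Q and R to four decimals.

Q = [[0.6396, -0.4550], [0.6396, -0.1321], [0.4264, 0.8806]], R = [[4.6904, -4.0508], [0.0000, 3.0969]]

e_1 = a_1/‖a_1‖ = (3, 3, 2)/4.6904 = (0.6396, 0.6396, 0.4264).
r_{12} = e_1·a_2 = -4.0508.
u_2 = a_2 + 4.0508·e_1 = (-1.4091, -0.4091, 2.7273).
‖u_2‖ = 3.0969, so e_2 = (-0.4550, -0.1321, 0.8806).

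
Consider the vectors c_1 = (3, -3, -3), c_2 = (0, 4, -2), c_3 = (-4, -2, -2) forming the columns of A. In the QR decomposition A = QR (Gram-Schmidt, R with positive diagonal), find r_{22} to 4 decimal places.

r_{22} = 4.3205

q_1 = c_1/‖c_1‖ = (3, -3, -3)/5.1962 = (0.5774, -0.5774, -0.5774).
r_{12} = q_1·c_2 = -1.1547.
u_2 = c_2 + 1.1547·q_1 = (0.6667, 3.3333, -2.6667).
r_{22} = ‖u_2‖ = 4.3205.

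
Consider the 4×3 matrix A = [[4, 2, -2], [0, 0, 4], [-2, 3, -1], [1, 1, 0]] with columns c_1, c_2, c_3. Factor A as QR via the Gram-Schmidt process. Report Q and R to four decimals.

Q = [[0.8729, 0.3878, -0.0518], [0.0000, 0.0000, 0.9846], [-0.4364, 0.8919, -0.0207], [0.2182, 0.2327, 0.1658]], R = [[4.5826, 0.6547, -1.3093], [0.0000, 3.6839, -1.6675], [0.0000, 0.0000, 4.0627]]

c_1 = (4, 0, -2, 1); ‖c_1‖ = 4.5826, so e_1 = (0.8729, 0.0000, -0.4364, 0.2182).
e_1·c_2 = 0.8729·2 + 0.0000·0 + (-0.4364)·3 + 0.2182·1 = 0.6547.
u_2 = c_2 − 0.6547·e_1 = (1.4286, 0.0000, 3.2857, 0.8571).
‖u_2‖ = 3.6839, so e_2 = (0.3878, 0.0000, 0.8919, 0.2327).
e_1·c_3 = 0.8729·(-2) + 0.0000·4 + (-0.4364)·(-1) + 0.2182·0 = -1.3093; e_2·c_3 = 0.3878·(-2) + 0.0000·4 + 0.8919·(-1) + 0.2327·0 = -1.6675.
u_3 = c_3 + 1.3093·e_1 + 1.6675·e_2 = (-0.2105, 4.0000, -0.0842, 0.6737).
‖u_3‖ = 4.0627, so e_3 = (-0.0518, 0.9846, -0.0207, 0.1658).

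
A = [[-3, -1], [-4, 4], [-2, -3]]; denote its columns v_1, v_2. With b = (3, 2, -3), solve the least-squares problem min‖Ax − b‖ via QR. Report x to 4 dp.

q_1 = v_1/‖v_1‖ = (-3, -4, -2)/5.3852 = (-0.5571, -0.7428, -0.3714).
r_{12} = q_1·v_2 = -1.2999.
u_2 = v_2 + 1.2999·q_1 = (-1.7241, 3.0345, -3.4828).
‖u_2‖ = 4.9306, so q_2 = (-0.3497, 0.6154, -0.7064).
Qᵀb = (-2.0426, 2.3009).
Back-substitute: x_2 = 2.3009/4.9306 = 0.4667.
x_1 = (-2.0426 + 1.2999·0.4667)/5.3852 = -0.2667.

x = (-0.2667, 0.4667)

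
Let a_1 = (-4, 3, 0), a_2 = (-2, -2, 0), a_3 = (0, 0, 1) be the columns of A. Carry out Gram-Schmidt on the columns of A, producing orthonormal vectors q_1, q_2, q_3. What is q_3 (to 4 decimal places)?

q_3 = (0.0000, 0.0000, 1.0000)

a_1 = (-4, 3, 0); ‖a_1‖ = 5.0000, so q_1 = (-0.8000, 0.6000, 0.0000).
q_1·a_2 = (-0.8000)·(-2) + 0.6000·(-2) + 0.0000·0 = 0.4000.
u_2 = a_2 − 0.4000·q_1 = (-1.6800, -2.2400, 0.0000).
‖u_2‖ = 2.8000, so q_2 = (-0.6000, -0.8000, 0.0000).
q_1·a_3 = (-0.8000)·0 + 0.6000·0 + 0.0000·1 = 0.0000; q_2·a_3 = (-0.6000)·0 + (-0.8000)·0 + 0.0000·1 = 0.0000.
u_3 = a_3 + 0.0000·q_1 + 0.0000·q_2 = (0.0000, 0.0000, 1.0000).
‖u_3‖ = 1.0000, so q_3 = (0.0000, 0.0000, 1.0000).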